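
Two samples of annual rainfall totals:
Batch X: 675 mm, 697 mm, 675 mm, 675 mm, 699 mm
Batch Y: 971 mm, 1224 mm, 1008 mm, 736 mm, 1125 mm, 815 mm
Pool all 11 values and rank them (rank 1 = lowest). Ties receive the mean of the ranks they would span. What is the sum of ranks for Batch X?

15

Sorted (ascending): 675, 675, 675, 697, 699, 736, 815, 971, 1008, 1125, 1224
The 3 values of 675 occupy positions 1–3 → average rank 2.
Batch X values → pooled ranks: 675→2, 697→4, 675→2, 675→2, 699→5
Rank sum = 2 + 4 + 2 + 2 + 5 = 15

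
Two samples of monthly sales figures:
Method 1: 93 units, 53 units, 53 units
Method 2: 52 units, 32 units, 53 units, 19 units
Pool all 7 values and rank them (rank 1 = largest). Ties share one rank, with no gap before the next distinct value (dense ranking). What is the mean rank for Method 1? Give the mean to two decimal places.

Sorted (descending): 93, 53, 53, 53, 52, 32, 19
The 3 values of 53 share dense rank 2.
Remaining distinct values take the next consecutive integers.
Method 1 values → pooled ranks: 93→1, 53→2, 53→2
Mean rank = (1 + 2 + 2) / 3 = 1.67

1.67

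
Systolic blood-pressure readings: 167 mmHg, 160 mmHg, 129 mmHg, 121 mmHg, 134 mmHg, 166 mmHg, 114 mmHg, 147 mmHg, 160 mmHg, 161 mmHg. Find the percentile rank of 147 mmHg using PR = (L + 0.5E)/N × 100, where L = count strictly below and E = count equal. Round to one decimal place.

N = 10.
Strictly below 147: 4. Equal to 147: 1.
PR = (4 + 0.5·1)/10 × 100 = 45.0

45.0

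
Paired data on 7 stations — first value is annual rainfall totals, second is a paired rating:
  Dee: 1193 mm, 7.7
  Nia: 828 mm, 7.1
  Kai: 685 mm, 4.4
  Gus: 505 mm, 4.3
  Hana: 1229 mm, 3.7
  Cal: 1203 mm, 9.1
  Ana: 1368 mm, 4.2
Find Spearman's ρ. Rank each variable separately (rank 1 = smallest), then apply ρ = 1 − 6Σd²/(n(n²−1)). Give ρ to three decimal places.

-0.250

Ranks of variable 1: 4, 3, 2, 1, 6, 5, 7
Ranks of variable 2: 6, 5, 4, 3, 1, 7, 2
d = r₁ − r₂: -2, -2, -2, -2, 5, -2, 5
d²: 4, 4, 4, 4, 25, 4, 25; Σd² = 70
ρ = 1 − 6·70/(7·48) = 1 − 420/336 = -0.250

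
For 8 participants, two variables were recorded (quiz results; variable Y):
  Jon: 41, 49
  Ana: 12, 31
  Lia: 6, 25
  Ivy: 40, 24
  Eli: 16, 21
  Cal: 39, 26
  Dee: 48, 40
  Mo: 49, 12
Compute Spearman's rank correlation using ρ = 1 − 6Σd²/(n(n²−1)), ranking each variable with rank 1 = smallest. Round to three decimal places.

Ranks of variable 1: 6, 2, 1, 5, 3, 4, 7, 8
Ranks of variable 2: 8, 6, 4, 3, 2, 5, 7, 1
d = r₁ − r₂: -2, -4, -3, 2, 1, -1, 0, 7
d²: 4, 16, 9, 4, 1, 1, 0, 49; Σd² = 84
ρ = 1 − 6·84/(8·63) = 1 − 504/504 = 0.000

0.000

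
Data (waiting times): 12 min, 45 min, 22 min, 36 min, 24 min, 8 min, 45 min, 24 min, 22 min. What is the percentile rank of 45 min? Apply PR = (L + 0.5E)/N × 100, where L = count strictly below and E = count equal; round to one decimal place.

88.9

N = 9.
Strictly below 45: 7. Equal to 45: 2.
PR = (7 + 0.5·2)/9 × 100 = 88.9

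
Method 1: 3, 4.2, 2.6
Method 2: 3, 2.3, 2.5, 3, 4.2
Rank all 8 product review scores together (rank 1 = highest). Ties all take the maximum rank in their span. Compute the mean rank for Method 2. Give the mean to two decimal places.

Sorted (descending): 4.2, 4.2, 3, 3, 3, 2.6, 2.5, 2.3
The 2 values of 4.2 occupy positions 1–2 → each gets rank 2.
The 3 values of 3 occupy positions 3–5 → each gets rank 5.
Method 2 values → pooled ranks: 3→5, 2.3→8, 2.5→7, 3→5, 4.2→2
Mean rank = (5 + 8 + 7 + 5 + 2) / 5 = 5.40

5.40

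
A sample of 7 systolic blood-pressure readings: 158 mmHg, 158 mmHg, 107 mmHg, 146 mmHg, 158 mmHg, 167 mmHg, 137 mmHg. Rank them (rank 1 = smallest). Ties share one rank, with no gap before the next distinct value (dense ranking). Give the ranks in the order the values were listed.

Sorted (ascending): 107, 137, 146, 158, 158, 158, 167
The 3 values of 158 share dense rank 4.
Remaining distinct values take the next consecutive integers.

4, 4, 1, 3, 4, 5, 2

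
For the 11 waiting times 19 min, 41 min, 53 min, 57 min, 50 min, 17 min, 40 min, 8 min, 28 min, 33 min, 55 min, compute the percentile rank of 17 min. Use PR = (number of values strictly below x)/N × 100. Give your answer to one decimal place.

9.1

N = 11.
Strictly below 17: 1. Equal to 17: 1.
PR = 1/11 × 100 = 9.1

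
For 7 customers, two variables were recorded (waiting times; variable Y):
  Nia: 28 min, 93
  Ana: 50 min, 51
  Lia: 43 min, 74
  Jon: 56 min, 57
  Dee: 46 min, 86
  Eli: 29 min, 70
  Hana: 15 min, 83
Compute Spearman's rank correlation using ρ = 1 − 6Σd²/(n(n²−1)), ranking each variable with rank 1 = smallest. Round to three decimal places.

Ranks of variable 1: 2, 6, 4, 7, 5, 3, 1
Ranks of variable 2: 7, 1, 4, 2, 6, 3, 5
d = r₁ − r₂: -5, 5, 0, 5, -1, 0, -4
d²: 25, 25, 0, 25, 1, 0, 16; Σd² = 92
ρ = 1 − 6·92/(7·48) = 1 − 552/336 = -0.643

-0.643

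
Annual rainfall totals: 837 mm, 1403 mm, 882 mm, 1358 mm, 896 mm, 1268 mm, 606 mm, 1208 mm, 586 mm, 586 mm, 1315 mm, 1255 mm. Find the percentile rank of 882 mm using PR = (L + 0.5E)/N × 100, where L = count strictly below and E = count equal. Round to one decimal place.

N = 12.
Strictly below 882: 4. Equal to 882: 1.
PR = (4 + 0.5·1)/12 × 100 = 37.5

37.5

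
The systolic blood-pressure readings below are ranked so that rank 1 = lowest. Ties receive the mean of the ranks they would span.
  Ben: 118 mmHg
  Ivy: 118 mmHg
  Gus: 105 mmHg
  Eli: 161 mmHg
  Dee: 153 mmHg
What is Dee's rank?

Sorted (ascending): 105, 118, 118, 153, 161
The 2 values of 118 occupy positions 2–3 → average rank (2+3)/2 = 2.5.
Dee has value 153 mmHg → rank 4.

4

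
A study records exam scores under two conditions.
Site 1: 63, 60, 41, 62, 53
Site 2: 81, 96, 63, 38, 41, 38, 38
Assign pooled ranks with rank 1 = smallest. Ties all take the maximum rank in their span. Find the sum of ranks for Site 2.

47

Sorted (ascending): 38, 38, 38, 41, 41, 53, 60, 62, 63, 63, 81, 96
The 3 values of 38 occupy positions 1–3 → each gets rank 3.
The 2 values of 41 occupy positions 4–5 → each gets rank 5.
The 2 values of 63 occupy positions 9–10 → each gets rank 10.
Site 2 values → pooled ranks: 81→11, 96→12, 63→10, 38→3, 41→5, 38→3, 38→3
Rank sum = 11 + 12 + 10 + 3 + 5 + 3 + 3 = 47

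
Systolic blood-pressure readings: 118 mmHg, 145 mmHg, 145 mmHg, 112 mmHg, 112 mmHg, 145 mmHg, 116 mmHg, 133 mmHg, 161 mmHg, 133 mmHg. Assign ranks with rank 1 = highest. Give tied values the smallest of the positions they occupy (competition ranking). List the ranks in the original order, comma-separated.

7, 2, 2, 9, 9, 2, 8, 5, 1, 5

Sorted (descending): 161, 145, 145, 145, 133, 133, 118, 116, 112, 112
The 3 values of 145 occupy positions 2–4 → each gets rank 2.
The 2 values of 133 occupy positions 5–6 → each gets rank 5.
The 2 values of 112 occupy positions 9–10 → each gets rank 9.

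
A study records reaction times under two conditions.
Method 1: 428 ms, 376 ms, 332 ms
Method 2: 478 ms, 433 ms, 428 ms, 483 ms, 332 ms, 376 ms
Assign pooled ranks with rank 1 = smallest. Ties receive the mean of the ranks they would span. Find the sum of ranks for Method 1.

10.5

Sorted (ascending): 332, 332, 376, 376, 428, 428, 433, 478, 483
The 2 values of 332 occupy positions 1–2 → average rank (1+2)/2 = 1.5.
The 2 values of 376 occupy positions 3–4 → average rank (3+4)/2 = 3.5.
The 2 values of 428 occupy positions 5–6 → average rank (5+6)/2 = 5.5.
Method 1 values → pooled ranks: 428→5.5, 376→3.5, 332→1.5
Rank sum = 5.5 + 3.5 + 1.5 = 10.5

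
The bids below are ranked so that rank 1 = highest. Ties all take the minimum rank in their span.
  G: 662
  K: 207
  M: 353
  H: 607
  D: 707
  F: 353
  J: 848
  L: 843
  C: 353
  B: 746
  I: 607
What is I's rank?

Sorted (descending): 848, 843, 746, 707, 662, 607, 607, 353, 353, 353, 207
The 2 values of 607 occupy positions 6–7 → each gets rank 6.
The 3 values of 353 occupy positions 8–10 → each gets rank 8.
I has value 607 → rank 6.

6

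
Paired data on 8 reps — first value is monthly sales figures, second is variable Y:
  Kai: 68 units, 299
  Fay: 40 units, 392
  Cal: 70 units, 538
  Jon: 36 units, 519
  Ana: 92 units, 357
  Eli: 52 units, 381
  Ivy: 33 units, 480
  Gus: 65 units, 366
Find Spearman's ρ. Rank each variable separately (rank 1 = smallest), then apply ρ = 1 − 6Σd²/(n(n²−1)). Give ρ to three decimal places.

Ranks of variable 1: 6, 3, 7, 2, 8, 4, 1, 5
Ranks of variable 2: 1, 5, 8, 7, 2, 4, 6, 3
d = r₁ − r₂: 5, -2, -1, -5, 6, 0, -5, 2
d²: 25, 4, 1, 25, 36, 0, 25, 4; Σd² = 120
ρ = 1 − 6·120/(8·63) = 1 − 720/504 = -0.429

-0.429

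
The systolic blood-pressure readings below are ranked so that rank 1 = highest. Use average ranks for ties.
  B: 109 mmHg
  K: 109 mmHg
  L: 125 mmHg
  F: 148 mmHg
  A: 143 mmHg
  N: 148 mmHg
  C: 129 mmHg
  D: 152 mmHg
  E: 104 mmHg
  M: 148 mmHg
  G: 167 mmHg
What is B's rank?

9.5

Sorted (descending): 167, 152, 148, 148, 148, 143, 129, 125, 109, 109, 104
The 3 values of 148 occupy positions 3–5 → average rank 4.
The 2 values of 109 occupy positions 9–10 → average rank (9+10)/2 = 9.5.
B has value 109 mmHg → rank 9.5.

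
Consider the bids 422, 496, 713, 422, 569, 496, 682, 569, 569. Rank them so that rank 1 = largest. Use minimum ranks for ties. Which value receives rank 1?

Sorted (descending): 713, 682, 569, 569, 569, 496, 496, 422, 422
The 3 values of 569 occupy positions 3–5 → each gets rank 3.
The 2 values of 496 occupy positions 6–7 → each gets rank 6.
The 2 values of 422 occupy positions 8–9 → each gets rank 8.
Rank 1 → value 713.

713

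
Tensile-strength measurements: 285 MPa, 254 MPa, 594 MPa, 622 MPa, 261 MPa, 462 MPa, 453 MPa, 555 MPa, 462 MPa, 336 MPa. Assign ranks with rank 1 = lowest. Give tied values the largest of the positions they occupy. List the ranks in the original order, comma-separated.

3, 1, 9, 10, 2, 7, 5, 8, 7, 4

Sorted (ascending): 254, 261, 285, 336, 453, 462, 462, 555, 594, 622
The 2 values of 462 occupy positions 6–7 → each gets rank 7.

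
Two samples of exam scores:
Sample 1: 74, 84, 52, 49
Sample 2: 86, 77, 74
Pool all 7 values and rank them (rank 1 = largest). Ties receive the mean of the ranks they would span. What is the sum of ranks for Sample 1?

Sorted (descending): 86, 84, 77, 74, 74, 52, 49
The 2 values of 74 occupy positions 4–5 → average rank (4+5)/2 = 4.5.
Sample 1 values → pooled ranks: 74→4.5, 84→2, 52→6, 49→7
Rank sum = 4.5 + 2 + 6 + 7 = 19.5

19.5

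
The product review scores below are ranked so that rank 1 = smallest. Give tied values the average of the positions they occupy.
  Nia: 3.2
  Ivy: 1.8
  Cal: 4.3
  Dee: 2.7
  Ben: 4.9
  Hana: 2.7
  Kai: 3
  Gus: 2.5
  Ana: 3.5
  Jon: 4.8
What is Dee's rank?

3.5

Sorted (ascending): 1.8, 2.5, 2.7, 2.7, 3, 3.2, 3.5, 4.3, 4.8, 4.9
The 2 values of 2.7 occupy positions 3–4 → average rank (3+4)/2 = 3.5.
Dee has value 2.7 → rank 3.5.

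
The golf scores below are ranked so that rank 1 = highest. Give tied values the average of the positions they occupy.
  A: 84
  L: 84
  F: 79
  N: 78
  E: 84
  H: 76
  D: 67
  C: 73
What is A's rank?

Sorted (descending): 84, 84, 84, 79, 78, 76, 73, 67
The 3 values of 84 occupy positions 1–3 → average rank 2.
A has value 84 → rank 2.

2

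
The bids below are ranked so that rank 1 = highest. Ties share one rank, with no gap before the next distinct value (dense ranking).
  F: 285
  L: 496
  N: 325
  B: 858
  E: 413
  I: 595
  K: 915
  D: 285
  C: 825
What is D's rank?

Sorted (descending): 915, 858, 825, 595, 496, 413, 325, 285, 285
The 2 values of 285 share dense rank 8.
Remaining distinct values take the next consecutive integers.
D has value 285 → rank 8.

8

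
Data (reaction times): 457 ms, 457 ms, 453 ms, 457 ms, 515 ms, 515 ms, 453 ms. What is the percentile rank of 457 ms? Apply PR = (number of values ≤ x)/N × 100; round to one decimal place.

N = 7.
Strictly below 457: 2. Equal to 457: 3.
PR = 5/7 × 100 = 71.4

71.4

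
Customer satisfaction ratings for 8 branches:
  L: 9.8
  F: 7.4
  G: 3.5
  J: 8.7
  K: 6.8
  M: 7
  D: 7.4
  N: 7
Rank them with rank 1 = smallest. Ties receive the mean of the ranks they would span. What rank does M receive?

3.5

Sorted (ascending): 3.5, 6.8, 7, 7, 7.4, 7.4, 8.7, 9.8
The 2 values of 7 occupy positions 3–4 → average rank (3+4)/2 = 3.5.
The 2 values of 7.4 occupy positions 5–6 → average rank (5+6)/2 = 5.5.
M has value 7 → rank 3.5.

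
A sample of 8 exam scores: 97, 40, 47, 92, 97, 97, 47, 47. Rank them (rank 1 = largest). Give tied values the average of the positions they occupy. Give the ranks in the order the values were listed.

2, 8, 6, 4, 2, 2, 6, 6

Sorted (descending): 97, 97, 97, 92, 47, 47, 47, 40
The 3 values of 97 occupy positions 1–3 → average rank 2.
The 3 values of 47 occupy positions 5–7 → average rank 6.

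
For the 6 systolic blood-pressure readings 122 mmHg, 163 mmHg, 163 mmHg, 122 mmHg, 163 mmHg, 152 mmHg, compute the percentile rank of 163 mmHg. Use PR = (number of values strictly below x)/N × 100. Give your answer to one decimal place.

N = 6.
Strictly below 163: 3. Equal to 163: 3.
PR = 3/6 × 100 = 50.0

50.0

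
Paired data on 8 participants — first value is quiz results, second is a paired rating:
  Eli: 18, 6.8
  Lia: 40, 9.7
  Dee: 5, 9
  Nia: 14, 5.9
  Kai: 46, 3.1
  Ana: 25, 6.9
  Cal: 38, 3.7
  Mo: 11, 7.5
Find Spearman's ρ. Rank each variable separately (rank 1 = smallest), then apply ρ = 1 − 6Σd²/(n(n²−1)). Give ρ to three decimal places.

-0.405

Ranks of variable 1: 4, 7, 1, 3, 8, 5, 6, 2
Ranks of variable 2: 4, 8, 7, 3, 1, 5, 2, 6
d = r₁ − r₂: 0, -1, -6, 0, 7, 0, 4, -4
d²: 0, 1, 36, 0, 49, 0, 16, 16; Σd² = 118
ρ = 1 − 6·118/(8·63) = 1 − 708/504 = -0.405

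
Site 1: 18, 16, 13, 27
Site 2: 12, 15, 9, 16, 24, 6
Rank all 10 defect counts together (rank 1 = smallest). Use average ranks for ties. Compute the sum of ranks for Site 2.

Sorted (ascending): 6, 9, 12, 13, 15, 16, 16, 18, 24, 27
The 2 values of 16 occupy positions 6–7 → average rank (6+7)/2 = 6.5.
Site 2 values → pooled ranks: 12→3, 15→5, 9→2, 16→6.5, 24→9, 6→1
Rank sum = 3 + 5 + 2 + 6.5 + 9 + 1 = 26.5

26.5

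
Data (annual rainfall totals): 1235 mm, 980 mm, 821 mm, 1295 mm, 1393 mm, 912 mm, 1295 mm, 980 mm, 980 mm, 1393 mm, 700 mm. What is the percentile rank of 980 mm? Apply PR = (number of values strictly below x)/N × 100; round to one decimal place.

27.3

N = 11.
Strictly below 980: 3. Equal to 980: 3.
PR = 3/11 × 100 = 27.3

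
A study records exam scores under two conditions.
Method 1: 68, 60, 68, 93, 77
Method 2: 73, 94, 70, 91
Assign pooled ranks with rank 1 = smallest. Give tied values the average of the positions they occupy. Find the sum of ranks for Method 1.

Sorted (ascending): 60, 68, 68, 70, 73, 77, 91, 93, 94
The 2 values of 68 occupy positions 2–3 → average rank (2+3)/2 = 2.5.
Method 1 values → pooled ranks: 68→2.5, 60→1, 68→2.5, 93→8, 77→6
Rank sum = 2.5 + 1 + 2.5 + 8 + 6 = 20

20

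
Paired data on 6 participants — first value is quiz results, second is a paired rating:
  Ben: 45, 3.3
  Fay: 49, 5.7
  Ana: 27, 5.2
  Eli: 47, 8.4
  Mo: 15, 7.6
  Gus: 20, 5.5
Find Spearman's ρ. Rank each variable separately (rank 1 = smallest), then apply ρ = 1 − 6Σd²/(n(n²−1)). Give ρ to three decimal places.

0.086

Ranks of variable 1: 4, 6, 3, 5, 1, 2
Ranks of variable 2: 1, 4, 2, 6, 5, 3
d = r₁ − r₂: 3, 2, 1, -1, -4, -1
d²: 9, 4, 1, 1, 16, 1; Σd² = 32
ρ = 1 − 6·32/(6·35) = 1 − 192/210 = 0.086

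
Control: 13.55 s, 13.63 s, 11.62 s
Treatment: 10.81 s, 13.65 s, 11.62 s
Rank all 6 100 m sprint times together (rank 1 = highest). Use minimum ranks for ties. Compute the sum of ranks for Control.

9

Sorted (descending): 13.65, 13.63, 13.55, 11.62, 11.62, 10.81
The 2 values of 11.62 occupy positions 4–5 → each gets rank 4.
Control values → pooled ranks: 13.55→3, 13.63→2, 11.62→4
Rank sum = 3 + 2 + 4 = 9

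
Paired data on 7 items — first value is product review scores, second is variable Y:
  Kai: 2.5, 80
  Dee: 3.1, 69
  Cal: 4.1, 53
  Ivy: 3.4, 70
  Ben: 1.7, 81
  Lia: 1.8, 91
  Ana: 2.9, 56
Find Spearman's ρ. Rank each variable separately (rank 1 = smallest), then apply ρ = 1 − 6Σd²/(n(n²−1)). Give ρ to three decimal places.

Ranks of variable 1: 3, 5, 7, 6, 1, 2, 4
Ranks of variable 2: 5, 3, 1, 4, 6, 7, 2
d = r₁ − r₂: -2, 2, 6, 2, -5, -5, 2
d²: 4, 4, 36, 4, 25, 25, 4; Σd² = 102
ρ = 1 − 6·102/(7·48) = 1 − 612/336 = -0.821

-0.821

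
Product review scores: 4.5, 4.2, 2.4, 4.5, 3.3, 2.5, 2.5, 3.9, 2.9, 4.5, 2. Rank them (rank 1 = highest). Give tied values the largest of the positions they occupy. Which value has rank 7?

Sorted (descending): 4.5, 4.5, 4.5, 4.2, 3.9, 3.3, 2.9, 2.5, 2.5, 2.4, 2
The 3 values of 4.5 occupy positions 1–3 → each gets rank 3.
The 2 values of 2.5 occupy positions 8–9 → each gets rank 9.
Rank 7 → value 2.9.

2.9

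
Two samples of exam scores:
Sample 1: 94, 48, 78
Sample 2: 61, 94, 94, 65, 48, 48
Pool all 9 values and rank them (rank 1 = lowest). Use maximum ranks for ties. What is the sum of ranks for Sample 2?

Sorted (ascending): 48, 48, 48, 61, 65, 78, 94, 94, 94
The 3 values of 48 occupy positions 1–3 → each gets rank 3.
The 3 values of 94 occupy positions 7–9 → each gets rank 9.
Sample 2 values → pooled ranks: 61→4, 94→9, 94→9, 65→5, 48→3, 48→3
Rank sum = 4 + 9 + 9 + 5 + 3 + 3 = 33

33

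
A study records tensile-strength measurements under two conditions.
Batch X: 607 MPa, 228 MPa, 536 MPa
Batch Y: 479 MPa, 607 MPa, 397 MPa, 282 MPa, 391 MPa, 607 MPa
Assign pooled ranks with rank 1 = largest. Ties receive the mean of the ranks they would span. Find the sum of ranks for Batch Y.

Sorted (descending): 607, 607, 607, 536, 479, 397, 391, 282, 228
The 3 values of 607 occupy positions 1–3 → average rank 2.
Batch Y values → pooled ranks: 479→5, 607→2, 397→6, 282→8, 391→7, 607→2
Rank sum = 5 + 2 + 6 + 8 + 7 + 2 = 30

30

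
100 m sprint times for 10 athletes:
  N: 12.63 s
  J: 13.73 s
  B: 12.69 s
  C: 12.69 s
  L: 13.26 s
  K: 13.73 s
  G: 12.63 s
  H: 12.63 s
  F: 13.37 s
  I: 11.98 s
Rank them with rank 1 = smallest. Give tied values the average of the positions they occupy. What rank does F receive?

Sorted (ascending): 11.98, 12.63, 12.63, 12.63, 12.69, 12.69, 13.26, 13.37, 13.73, 13.73
The 3 values of 12.63 occupy positions 2–4 → average rank 3.
The 2 values of 12.69 occupy positions 5–6 → average rank (5+6)/2 = 5.5.
The 2 values of 13.73 occupy positions 9–10 → average rank (9+10)/2 = 9.5.
F has value 13.37 s → rank 8.

8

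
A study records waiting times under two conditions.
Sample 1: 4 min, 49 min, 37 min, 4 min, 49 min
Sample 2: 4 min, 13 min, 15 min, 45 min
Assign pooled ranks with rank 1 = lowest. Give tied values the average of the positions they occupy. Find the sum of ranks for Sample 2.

18

Sorted (ascending): 4, 4, 4, 13, 15, 37, 45, 49, 49
The 3 values of 4 occupy positions 1–3 → average rank 2.
The 2 values of 49 occupy positions 8–9 → average rank (8+9)/2 = 8.5.
Sample 2 values → pooled ranks: 4→2, 13→4, 15→5, 45→7
Rank sum = 2 + 4 + 5 + 7 = 18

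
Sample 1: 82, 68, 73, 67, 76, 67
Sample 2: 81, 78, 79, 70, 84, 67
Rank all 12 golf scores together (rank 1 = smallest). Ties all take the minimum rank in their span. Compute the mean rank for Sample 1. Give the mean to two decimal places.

5.00

Sorted (ascending): 67, 67, 67, 68, 70, 73, 76, 78, 79, 81, 82, 84
The 3 values of 67 occupy positions 1–3 → each gets rank 1.
Sample 1 values → pooled ranks: 82→11, 68→4, 73→6, 67→1, 76→7, 67→1
Mean rank = (11 + 4 + 6 + 1 + 7 + 1) / 6 = 5.00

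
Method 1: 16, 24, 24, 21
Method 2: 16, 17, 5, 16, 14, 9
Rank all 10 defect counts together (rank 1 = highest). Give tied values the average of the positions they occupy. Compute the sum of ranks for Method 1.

12

Sorted (descending): 24, 24, 21, 17, 16, 16, 16, 14, 9, 5
The 2 values of 24 occupy positions 1–2 → average rank (1+2)/2 = 1.5.
The 3 values of 16 occupy positions 5–7 → average rank 6.
Method 1 values → pooled ranks: 16→6, 24→1.5, 24→1.5, 21→3
Rank sum = 6 + 1.5 + 1.5 + 3 = 12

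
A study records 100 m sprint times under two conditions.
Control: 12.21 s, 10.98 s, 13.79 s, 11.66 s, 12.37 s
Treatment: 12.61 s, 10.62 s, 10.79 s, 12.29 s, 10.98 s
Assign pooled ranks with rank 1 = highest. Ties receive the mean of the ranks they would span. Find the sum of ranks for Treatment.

32.5

Sorted (descending): 13.79, 12.61, 12.37, 12.29, 12.21, 11.66, 10.98, 10.98, 10.79, 10.62
The 2 values of 10.98 occupy positions 7–8 → average rank (7+8)/2 = 7.5.
Treatment values → pooled ranks: 12.61→2, 10.62→10, 10.79→9, 12.29→4, 10.98→7.5
Rank sum = 2 + 10 + 9 + 4 + 7.5 = 32.5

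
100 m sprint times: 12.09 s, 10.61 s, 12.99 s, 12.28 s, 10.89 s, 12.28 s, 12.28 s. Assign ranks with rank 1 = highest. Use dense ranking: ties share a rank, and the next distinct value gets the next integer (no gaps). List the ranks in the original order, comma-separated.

Sorted (descending): 12.99, 12.28, 12.28, 12.28, 12.09, 10.89, 10.61
The 3 values of 12.28 share dense rank 2.
Remaining distinct values take the next consecutive integers.

3, 5, 1, 2, 4, 2, 2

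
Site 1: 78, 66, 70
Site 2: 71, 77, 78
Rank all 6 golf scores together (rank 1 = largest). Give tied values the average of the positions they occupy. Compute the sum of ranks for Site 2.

Sorted (descending): 78, 78, 77, 71, 70, 66
The 2 values of 78 occupy positions 1–2 → average rank (1+2)/2 = 1.5.
Site 2 values → pooled ranks: 71→4, 77→3, 78→1.5
Rank sum = 4 + 3 + 1.5 = 8.5

8.5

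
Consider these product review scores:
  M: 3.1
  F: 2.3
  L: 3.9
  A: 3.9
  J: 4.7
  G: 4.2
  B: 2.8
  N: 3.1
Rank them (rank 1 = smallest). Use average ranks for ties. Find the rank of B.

2

Sorted (ascending): 2.3, 2.8, 3.1, 3.1, 3.9, 3.9, 4.2, 4.7
The 2 values of 3.1 occupy positions 3–4 → average rank (3+4)/2 = 3.5.
The 2 values of 3.9 occupy positions 5–6 → average rank (5+6)/2 = 5.5.
B has value 2.8 → rank 2.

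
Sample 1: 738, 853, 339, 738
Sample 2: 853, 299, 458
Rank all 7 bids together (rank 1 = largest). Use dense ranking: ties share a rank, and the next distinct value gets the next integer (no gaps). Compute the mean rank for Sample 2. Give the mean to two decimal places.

Sorted (descending): 853, 853, 738, 738, 458, 339, 299
The 2 values of 853 share dense rank 1.
The 2 values of 738 share dense rank 2.
Remaining distinct values take the next consecutive integers.
Sample 2 values → pooled ranks: 853→1, 299→5, 458→3
Mean rank = (1 + 5 + 3) / 3 = 3.00

3.00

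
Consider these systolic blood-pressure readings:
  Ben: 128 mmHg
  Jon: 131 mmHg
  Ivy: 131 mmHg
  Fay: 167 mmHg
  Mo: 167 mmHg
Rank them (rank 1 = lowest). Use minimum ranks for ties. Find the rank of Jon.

2

Sorted (ascending): 128, 131, 131, 167, 167
The 2 values of 131 occupy positions 2–3 → each gets rank 2.
The 2 values of 167 occupy positions 4–5 → each gets rank 4.
Jon has value 131 mmHg → rank 2.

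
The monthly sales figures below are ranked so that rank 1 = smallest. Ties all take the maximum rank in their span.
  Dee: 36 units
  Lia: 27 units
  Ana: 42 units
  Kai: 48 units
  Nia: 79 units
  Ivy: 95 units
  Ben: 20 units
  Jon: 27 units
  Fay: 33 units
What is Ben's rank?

Sorted (ascending): 20, 27, 27, 33, 36, 42, 48, 79, 95
The 2 values of 27 occupy positions 2–3 → each gets rank 3.
Ben has value 20 units → rank 1.

1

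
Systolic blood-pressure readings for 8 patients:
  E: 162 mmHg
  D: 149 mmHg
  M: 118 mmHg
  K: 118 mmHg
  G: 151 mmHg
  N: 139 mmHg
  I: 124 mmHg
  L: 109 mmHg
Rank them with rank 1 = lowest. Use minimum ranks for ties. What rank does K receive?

Sorted (ascending): 109, 118, 118, 124, 139, 149, 151, 162
The 2 values of 118 occupy positions 2–3 → each gets rank 2.
K has value 118 mmHg → rank 2.

2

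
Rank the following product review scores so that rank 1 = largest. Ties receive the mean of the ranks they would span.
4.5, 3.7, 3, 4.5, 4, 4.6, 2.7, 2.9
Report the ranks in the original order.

Sorted (descending): 4.6, 4.5, 4.5, 4, 3.7, 3, 2.9, 2.7
The 2 values of 4.5 occupy positions 2–3 → average rank (2+3)/2 = 2.5.

2.5, 5, 6, 2.5, 4, 1, 8, 7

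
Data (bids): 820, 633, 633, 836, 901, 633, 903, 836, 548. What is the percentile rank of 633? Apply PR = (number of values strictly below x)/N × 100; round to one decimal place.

N = 9.
Strictly below 633: 1. Equal to 633: 3.
PR = 1/9 × 100 = 11.1

11.1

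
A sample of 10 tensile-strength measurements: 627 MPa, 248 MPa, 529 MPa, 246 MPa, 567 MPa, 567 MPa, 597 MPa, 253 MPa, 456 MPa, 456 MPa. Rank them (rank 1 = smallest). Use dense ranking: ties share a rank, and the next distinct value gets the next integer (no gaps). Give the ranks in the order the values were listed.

Sorted (ascending): 246, 248, 253, 456, 456, 529, 567, 567, 597, 627
The 2 values of 456 share dense rank 4.
The 2 values of 567 share dense rank 6.
Remaining distinct values take the next consecutive integers.

8, 2, 5, 1, 6, 6, 7, 3, 4, 4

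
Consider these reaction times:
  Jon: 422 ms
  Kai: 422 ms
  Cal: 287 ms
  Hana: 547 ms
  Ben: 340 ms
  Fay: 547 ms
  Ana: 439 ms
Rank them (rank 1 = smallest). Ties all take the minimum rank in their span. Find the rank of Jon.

Sorted (ascending): 287, 340, 422, 422, 439, 547, 547
The 2 values of 422 occupy positions 3–4 → each gets rank 3.
The 2 values of 547 occupy positions 6–7 → each gets rank 6.
Jon has value 422 ms → rank 3.

3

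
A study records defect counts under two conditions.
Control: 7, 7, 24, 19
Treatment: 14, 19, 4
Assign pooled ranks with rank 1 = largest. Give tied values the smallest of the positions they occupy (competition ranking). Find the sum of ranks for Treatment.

Sorted (descending): 24, 19, 19, 14, 7, 7, 4
The 2 values of 19 occupy positions 2–3 → each gets rank 2.
The 2 values of 7 occupy positions 5–6 → each gets rank 5.
Treatment values → pooled ranks: 14→4, 19→2, 4→7
Rank sum = 4 + 2 + 7 = 13

13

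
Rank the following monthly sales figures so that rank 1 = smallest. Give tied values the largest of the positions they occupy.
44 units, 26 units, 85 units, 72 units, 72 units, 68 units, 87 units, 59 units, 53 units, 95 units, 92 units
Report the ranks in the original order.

2, 1, 8, 7, 7, 5, 9, 4, 3, 11, 10

Sorted (ascending): 26, 44, 53, 59, 68, 72, 72, 85, 87, 92, 95
The 2 values of 72 occupy positions 6–7 → each gets rank 7.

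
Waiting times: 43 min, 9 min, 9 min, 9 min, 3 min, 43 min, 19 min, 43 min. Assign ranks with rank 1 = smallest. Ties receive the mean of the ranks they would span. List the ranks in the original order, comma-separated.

7, 3, 3, 3, 1, 7, 5, 7

Sorted (ascending): 3, 9, 9, 9, 19, 43, 43, 43
The 3 values of 9 occupy positions 2–4 → average rank 3.
The 3 values of 43 occupy positions 6–8 → average rank 7.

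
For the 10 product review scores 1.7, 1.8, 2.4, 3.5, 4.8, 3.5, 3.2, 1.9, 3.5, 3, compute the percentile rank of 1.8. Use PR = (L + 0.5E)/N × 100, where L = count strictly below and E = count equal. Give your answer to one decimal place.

N = 10.
Strictly below 1.8: 1. Equal to 1.8: 1.
PR = (1 + 0.5·1)/10 × 100 = 15.0

15.0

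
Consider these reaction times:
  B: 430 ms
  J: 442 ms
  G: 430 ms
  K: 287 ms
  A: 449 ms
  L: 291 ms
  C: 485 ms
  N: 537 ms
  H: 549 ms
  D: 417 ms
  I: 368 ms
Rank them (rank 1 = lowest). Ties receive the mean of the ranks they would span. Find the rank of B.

Sorted (ascending): 287, 291, 368, 417, 430, 430, 442, 449, 485, 537, 549
The 2 values of 430 occupy positions 5–6 → average rank (5+6)/2 = 5.5.
B has value 430 ms → rank 5.5.

5.5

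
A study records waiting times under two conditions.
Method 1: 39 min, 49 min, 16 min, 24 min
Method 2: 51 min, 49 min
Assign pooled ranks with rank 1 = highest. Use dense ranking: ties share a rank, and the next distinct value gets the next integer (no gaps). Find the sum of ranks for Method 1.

14

Sorted (descending): 51, 49, 49, 39, 24, 16
The 2 values of 49 share dense rank 2.
Remaining distinct values take the next consecutive integers.
Method 1 values → pooled ranks: 39→3, 49→2, 16→5, 24→4
Rank sum = 3 + 2 + 5 + 4 = 14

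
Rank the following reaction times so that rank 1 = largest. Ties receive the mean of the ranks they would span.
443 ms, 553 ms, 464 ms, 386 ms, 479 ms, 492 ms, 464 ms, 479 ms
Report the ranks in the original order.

7, 1, 5.5, 8, 3.5, 2, 5.5, 3.5

Sorted (descending): 553, 492, 479, 479, 464, 464, 443, 386
The 2 values of 479 occupy positions 3–4 → average rank (3+4)/2 = 3.5.
The 2 values of 464 occupy positions 5–6 → average rank (5+6)/2 = 5.5.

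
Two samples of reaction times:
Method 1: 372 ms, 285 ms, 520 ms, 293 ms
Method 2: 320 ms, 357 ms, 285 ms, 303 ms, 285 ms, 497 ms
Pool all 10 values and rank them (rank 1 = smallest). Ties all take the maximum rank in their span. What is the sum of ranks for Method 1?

25

Sorted (ascending): 285, 285, 285, 293, 303, 320, 357, 372, 497, 520
The 3 values of 285 occupy positions 1–3 → each gets rank 3.
Method 1 values → pooled ranks: 372→8, 285→3, 520→10, 293→4
Rank sum = 8 + 3 + 10 + 4 = 25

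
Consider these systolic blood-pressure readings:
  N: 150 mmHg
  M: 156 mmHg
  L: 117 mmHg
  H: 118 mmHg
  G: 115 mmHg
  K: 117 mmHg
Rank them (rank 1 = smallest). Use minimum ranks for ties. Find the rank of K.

Sorted (ascending): 115, 117, 117, 118, 150, 156
The 2 values of 117 occupy positions 2–3 → each gets rank 2.
K has value 117 mmHg → rank 2.

2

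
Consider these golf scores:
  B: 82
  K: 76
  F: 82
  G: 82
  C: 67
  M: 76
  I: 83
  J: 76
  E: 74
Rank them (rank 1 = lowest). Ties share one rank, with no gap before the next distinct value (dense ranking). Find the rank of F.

Sorted (ascending): 67, 74, 76, 76, 76, 82, 82, 82, 83
The 3 values of 76 share dense rank 3.
The 3 values of 82 share dense rank 4.
Remaining distinct values take the next consecutive integers.
F has value 82 → rank 4.

4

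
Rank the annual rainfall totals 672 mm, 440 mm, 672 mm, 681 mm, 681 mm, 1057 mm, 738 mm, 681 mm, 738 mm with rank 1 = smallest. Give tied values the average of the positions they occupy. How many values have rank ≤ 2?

1

Sorted (ascending): 440, 672, 672, 681, 681, 681, 738, 738, 1057
The 2 values of 672 occupy positions 2–3 → average rank (2+3)/2 = 2.5.
The 3 values of 681 occupy positions 4–6 → average rank 5.
The 2 values of 738 occupy positions 7–8 → average rank (7+8)/2 = 7.5.
Ranks ≤ 2: {1} → 1 value.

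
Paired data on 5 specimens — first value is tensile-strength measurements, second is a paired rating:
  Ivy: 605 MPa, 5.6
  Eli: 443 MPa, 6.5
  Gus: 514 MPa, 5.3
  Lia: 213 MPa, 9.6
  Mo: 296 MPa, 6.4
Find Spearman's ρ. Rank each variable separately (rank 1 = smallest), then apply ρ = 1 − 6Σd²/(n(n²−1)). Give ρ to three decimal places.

-0.800

Ranks of variable 1: 5, 3, 4, 1, 2
Ranks of variable 2: 2, 4, 1, 5, 3
d = r₁ − r₂: 3, -1, 3, -4, -1
d²: 9, 1, 9, 16, 1; Σd² = 36
ρ = 1 − 6·36/(5·24) = 1 − 216/120 = -0.800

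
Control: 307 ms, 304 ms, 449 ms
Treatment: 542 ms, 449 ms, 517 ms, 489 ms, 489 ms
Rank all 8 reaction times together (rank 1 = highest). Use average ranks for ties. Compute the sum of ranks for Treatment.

Sorted (descending): 542, 517, 489, 489, 449, 449, 307, 304
The 2 values of 489 occupy positions 3–4 → average rank (3+4)/2 = 3.5.
The 2 values of 449 occupy positions 5–6 → average rank (5+6)/2 = 5.5.
Treatment values → pooled ranks: 542→1, 449→5.5, 517→2, 489→3.5, 489→3.5
Rank sum = 1 + 5.5 + 2 + 3.5 + 3.5 = 15.5

15.5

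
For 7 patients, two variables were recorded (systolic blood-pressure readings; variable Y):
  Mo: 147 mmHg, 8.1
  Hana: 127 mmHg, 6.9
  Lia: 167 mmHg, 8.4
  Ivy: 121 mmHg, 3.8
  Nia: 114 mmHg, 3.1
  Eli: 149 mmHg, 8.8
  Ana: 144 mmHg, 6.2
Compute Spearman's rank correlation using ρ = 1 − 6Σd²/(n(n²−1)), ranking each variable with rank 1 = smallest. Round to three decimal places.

Ranks of variable 1: 5, 3, 7, 2, 1, 6, 4
Ranks of variable 2: 5, 4, 6, 2, 1, 7, 3
d = r₁ − r₂: 0, -1, 1, 0, 0, -1, 1
d²: 0, 1, 1, 0, 0, 1, 1; Σd² = 4
ρ = 1 − 6·4/(7·48) = 1 − 24/336 = 0.929

0.929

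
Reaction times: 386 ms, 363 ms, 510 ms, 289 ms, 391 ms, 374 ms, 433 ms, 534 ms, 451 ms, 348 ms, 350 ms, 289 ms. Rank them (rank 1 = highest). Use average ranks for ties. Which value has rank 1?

Sorted (descending): 534, 510, 451, 433, 391, 386, 374, 363, 350, 348, 289, 289
The 2 values of 289 occupy positions 11–12 → average rank (11+12)/2 = 11.5.
Rank 1 → value 534.

534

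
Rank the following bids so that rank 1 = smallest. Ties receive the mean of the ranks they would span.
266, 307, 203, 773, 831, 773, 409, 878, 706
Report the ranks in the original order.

Sorted (ascending): 203, 266, 307, 409, 706, 773, 773, 831, 878
The 2 values of 773 occupy positions 6–7 → average rank (6+7)/2 = 6.5.

2, 3, 1, 6.5, 8, 6.5, 4, 9, 5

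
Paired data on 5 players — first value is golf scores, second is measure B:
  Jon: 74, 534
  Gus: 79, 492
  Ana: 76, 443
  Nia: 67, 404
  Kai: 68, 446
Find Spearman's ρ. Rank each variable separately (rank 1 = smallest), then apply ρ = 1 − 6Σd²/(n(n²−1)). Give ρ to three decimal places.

Ranks of variable 1: 3, 5, 4, 1, 2
Ranks of variable 2: 5, 4, 2, 1, 3
d = r₁ − r₂: -2, 1, 2, 0, -1
d²: 4, 1, 4, 0, 1; Σd² = 10
ρ = 1 − 6·10/(5·24) = 1 − 60/120 = 0.500

0.500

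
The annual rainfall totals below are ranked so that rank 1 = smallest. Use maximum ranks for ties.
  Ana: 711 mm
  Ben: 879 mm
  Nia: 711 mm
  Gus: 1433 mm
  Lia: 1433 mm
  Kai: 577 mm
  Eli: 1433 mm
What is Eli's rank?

Sorted (ascending): 577, 711, 711, 879, 1433, 1433, 1433
The 2 values of 711 occupy positions 2–3 → each gets rank 3.
The 3 values of 1433 occupy positions 5–7 → each gets rank 7.
Eli has value 1433 mm → rank 7.

7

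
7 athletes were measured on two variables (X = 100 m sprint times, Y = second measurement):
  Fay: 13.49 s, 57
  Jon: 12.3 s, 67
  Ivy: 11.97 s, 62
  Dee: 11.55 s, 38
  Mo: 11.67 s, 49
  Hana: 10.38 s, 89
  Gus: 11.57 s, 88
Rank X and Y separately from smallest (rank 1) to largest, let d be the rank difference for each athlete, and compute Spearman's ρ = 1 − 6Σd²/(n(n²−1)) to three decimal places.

Ranks of variable 1: 7, 6, 5, 2, 4, 1, 3
Ranks of variable 2: 3, 5, 4, 1, 2, 7, 6
d = r₁ − r₂: 4, 1, 1, 1, 2, -6, -3
d²: 16, 1, 1, 1, 4, 36, 9; Σd² = 68
ρ = 1 − 6·68/(7·48) = 1 − 408/336 = -0.214

-0.214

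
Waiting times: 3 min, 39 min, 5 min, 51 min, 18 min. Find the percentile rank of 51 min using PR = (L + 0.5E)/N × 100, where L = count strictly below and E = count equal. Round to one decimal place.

90.0

N = 5.
Strictly below 51: 4. Equal to 51: 1.
PR = (4 + 0.5·1)/5 × 100 = 90.0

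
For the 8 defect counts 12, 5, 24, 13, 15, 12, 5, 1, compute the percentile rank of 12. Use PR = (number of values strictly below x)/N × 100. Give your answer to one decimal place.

37.5

N = 8.
Strictly below 12: 3. Equal to 12: 2.
PR = 3/8 × 100 = 37.5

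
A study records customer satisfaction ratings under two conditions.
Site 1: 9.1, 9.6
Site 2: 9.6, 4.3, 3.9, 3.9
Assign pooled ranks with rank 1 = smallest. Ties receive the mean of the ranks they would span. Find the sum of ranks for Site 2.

11.5

Sorted (ascending): 3.9, 3.9, 4.3, 9.1, 9.6, 9.6
The 2 values of 3.9 occupy positions 1–2 → average rank (1+2)/2 = 1.5.
The 2 values of 9.6 occupy positions 5–6 → average rank (5+6)/2 = 5.5.
Site 2 values → pooled ranks: 9.6→5.5, 4.3→3, 3.9→1.5, 3.9→1.5
Rank sum = 5.5 + 3 + 1.5 + 1.5 = 11.5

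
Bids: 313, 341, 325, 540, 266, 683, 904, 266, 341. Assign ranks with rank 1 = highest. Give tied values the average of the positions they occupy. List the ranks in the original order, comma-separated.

Sorted (descending): 904, 683, 540, 341, 341, 325, 313, 266, 266
The 2 values of 341 occupy positions 4–5 → average rank (4+5)/2 = 4.5.
The 2 values of 266 occupy positions 8–9 → average rank (8+9)/2 = 8.5.

7, 4.5, 6, 3, 8.5, 2, 1, 8.5, 4.5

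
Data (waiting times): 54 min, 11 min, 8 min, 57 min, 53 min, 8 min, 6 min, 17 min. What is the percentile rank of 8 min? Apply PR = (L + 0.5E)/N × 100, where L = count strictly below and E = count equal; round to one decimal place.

25.0

N = 8.
Strictly below 8: 1. Equal to 8: 2.
PR = (1 + 0.5·2)/8 × 100 = 25.0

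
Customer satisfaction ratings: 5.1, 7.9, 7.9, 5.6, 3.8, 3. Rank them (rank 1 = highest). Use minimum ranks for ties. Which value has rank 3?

Sorted (descending): 7.9, 7.9, 5.6, 5.1, 3.8, 3
The 2 values of 7.9 occupy positions 1–2 → each gets rank 1.
Rank 3 → value 5.6.

5.6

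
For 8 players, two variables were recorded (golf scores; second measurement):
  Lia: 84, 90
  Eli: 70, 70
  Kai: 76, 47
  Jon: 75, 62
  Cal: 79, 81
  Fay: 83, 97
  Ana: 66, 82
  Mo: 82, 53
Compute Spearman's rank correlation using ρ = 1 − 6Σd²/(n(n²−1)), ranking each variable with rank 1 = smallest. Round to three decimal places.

Ranks of variable 1: 8, 2, 4, 3, 5, 7, 1, 6
Ranks of variable 2: 7, 4, 1, 3, 5, 8, 6, 2
d = r₁ − r₂: 1, -2, 3, 0, 0, -1, -5, 4
d²: 1, 4, 9, 0, 0, 1, 25, 16; Σd² = 56
ρ = 1 − 6·56/(8·63) = 1 − 336/504 = 0.333

0.333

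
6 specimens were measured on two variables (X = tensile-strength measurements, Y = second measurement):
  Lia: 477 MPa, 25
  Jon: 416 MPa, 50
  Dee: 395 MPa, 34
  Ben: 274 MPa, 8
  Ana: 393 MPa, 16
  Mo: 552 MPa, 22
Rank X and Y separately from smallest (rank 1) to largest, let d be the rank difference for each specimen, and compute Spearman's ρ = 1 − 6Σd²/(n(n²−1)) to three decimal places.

0.486

Ranks of variable 1: 5, 4, 3, 1, 2, 6
Ranks of variable 2: 4, 6, 5, 1, 2, 3
d = r₁ − r₂: 1, -2, -2, 0, 0, 3
d²: 1, 4, 4, 0, 0, 9; Σd² = 18
ρ = 1 − 6·18/(6·35) = 1 − 108/210 = 0.486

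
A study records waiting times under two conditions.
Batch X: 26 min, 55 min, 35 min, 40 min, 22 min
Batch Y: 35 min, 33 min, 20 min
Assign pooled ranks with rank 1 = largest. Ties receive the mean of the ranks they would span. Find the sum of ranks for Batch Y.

Sorted (descending): 55, 40, 35, 35, 33, 26, 22, 20
The 2 values of 35 occupy positions 3–4 → average rank (3+4)/2 = 3.5.
Batch Y values → pooled ranks: 35→3.5, 33→5, 20→8
Rank sum = 3.5 + 5 + 8 = 16.5

16.5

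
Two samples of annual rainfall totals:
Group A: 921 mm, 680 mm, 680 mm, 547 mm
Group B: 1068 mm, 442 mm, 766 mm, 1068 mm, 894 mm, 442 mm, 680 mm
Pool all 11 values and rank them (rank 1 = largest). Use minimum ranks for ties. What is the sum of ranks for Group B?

37

Sorted (descending): 1068, 1068, 921, 894, 766, 680, 680, 680, 547, 442, 442
The 2 values of 1068 occupy positions 1–2 → each gets rank 1.
The 3 values of 680 occupy positions 6–8 → each gets rank 6.
The 2 values of 442 occupy positions 10–11 → each gets rank 10.
Group B values → pooled ranks: 1068→1, 442→10, 766→5, 1068→1, 894→4, 442→10, 680→6
Rank sum = 1 + 10 + 5 + 1 + 4 + 10 + 6 = 37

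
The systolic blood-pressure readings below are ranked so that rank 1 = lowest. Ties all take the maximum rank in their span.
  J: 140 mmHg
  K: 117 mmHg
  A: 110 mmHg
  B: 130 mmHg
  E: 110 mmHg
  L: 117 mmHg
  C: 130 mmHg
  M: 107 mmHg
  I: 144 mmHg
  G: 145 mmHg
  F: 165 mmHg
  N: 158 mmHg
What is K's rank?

Sorted (ascending): 107, 110, 110, 117, 117, 130, 130, 140, 144, 145, 158, 165
The 2 values of 110 occupy positions 2–3 → each gets rank 3.
The 2 values of 117 occupy positions 4–5 → each gets rank 5.
The 2 values of 130 occupy positions 6–7 → each gets rank 7.
K has value 117 mmHg → rank 5.

5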